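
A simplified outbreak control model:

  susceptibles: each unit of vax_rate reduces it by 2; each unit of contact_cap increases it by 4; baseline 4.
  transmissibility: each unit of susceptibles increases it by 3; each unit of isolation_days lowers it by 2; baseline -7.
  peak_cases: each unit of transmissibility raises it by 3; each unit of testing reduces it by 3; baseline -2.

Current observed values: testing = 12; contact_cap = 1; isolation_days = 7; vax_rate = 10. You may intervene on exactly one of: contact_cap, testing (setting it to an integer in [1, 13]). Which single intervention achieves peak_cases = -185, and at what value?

Intervening on contact_cap: peak_cases = 36*contact_cap - 245. Reaching -185 requires contact_cap = 5/3, not an integer.
Intervening on testing: with other inputs at their observed values, peak_cases = -3*testing - 173. Solving for -185 gives testing = 4, within [1, 13].

set testing = 4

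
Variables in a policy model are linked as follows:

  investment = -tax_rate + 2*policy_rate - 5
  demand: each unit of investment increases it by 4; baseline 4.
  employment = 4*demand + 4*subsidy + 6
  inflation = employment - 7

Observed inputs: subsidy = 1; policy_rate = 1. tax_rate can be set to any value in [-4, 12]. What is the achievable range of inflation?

Substituting into the investment equation gives investment = -tax_rate - 3.
Substituting into the demand equation gives demand = -4*tax_rate - 8.
Substituting into the employment equation gives employment = -16*tax_rate - 22.
This gives inflation = -16*tax_rate - 29.
Linear in tax_rate, so extremes are at the endpoints: tax_rate = -4 gives inflation = 35; tax_rate = 12 gives inflation = -221.

-221 to 35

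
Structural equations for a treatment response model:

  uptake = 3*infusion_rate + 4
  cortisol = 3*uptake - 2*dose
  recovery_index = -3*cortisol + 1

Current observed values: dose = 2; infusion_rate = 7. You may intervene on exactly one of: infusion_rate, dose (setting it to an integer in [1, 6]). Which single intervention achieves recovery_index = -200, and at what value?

Intervening on infusion_rate: recovery_index = -27*infusion_rate - 23. Reaching -200 requires infusion_rate = 59/9, not an integer.
Intervening on dose: with other inputs at their observed values, recovery_index = 6*dose - 224. Solving for -200 gives dose = 4, within [1, 6].

set dose = 4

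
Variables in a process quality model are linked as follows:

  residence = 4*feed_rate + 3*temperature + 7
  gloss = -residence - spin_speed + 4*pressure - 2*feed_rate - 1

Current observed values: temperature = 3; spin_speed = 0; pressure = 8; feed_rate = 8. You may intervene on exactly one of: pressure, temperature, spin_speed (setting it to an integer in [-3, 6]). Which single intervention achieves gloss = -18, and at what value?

set temperature = -2

Intervening on pressure: gloss = 4*pressure - 65. Reaching -18 requires pressure = 47/4, not an integer.
Intervening on temperature: with other inputs at their observed values, gloss = -3*temperature - 24. Solving for -18 gives temperature = -2, within [-3, 6].
Intervening on spin_speed: gloss = -spin_speed - 33. Reaching -18 requires spin_speed = -15, outside [-3, 6].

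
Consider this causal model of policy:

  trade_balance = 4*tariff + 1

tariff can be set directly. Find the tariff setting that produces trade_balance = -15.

tariff = -4

Solve 4*tariff + 1 = -15: tariff = (-15 - 1) / 4 = -4.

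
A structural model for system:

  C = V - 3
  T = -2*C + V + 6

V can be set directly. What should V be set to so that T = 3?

Substituting into the T equation gives T = -V + 12.
Solve -V + 12 = 3: V = (3 - 12) / -1 = 9.

V = 9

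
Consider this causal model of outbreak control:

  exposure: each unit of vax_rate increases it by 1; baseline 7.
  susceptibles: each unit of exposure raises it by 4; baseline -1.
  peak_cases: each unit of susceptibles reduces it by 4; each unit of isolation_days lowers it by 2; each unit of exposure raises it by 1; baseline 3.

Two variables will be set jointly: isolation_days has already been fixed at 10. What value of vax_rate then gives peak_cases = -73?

vax_rate = -3

With isolation_days held at 10:
Substituting into the susceptibles equation gives susceptibles = 4*vax_rate + 27.
This gives peak_cases = -15*vax_rate - 118.
Solve -15*vax_rate - 118 = -73: vax_rate = (-73 + 118) / -15 = -3.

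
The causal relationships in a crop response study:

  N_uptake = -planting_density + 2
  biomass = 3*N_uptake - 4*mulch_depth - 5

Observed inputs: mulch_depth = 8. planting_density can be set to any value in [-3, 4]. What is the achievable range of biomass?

Substituting into the biomass equation gives biomass = -3*planting_density - 31.
Linear in planting_density, so extremes are at the endpoints: planting_density = -3 gives biomass = -22; planting_density = 4 gives biomass = -43.

-43 to -22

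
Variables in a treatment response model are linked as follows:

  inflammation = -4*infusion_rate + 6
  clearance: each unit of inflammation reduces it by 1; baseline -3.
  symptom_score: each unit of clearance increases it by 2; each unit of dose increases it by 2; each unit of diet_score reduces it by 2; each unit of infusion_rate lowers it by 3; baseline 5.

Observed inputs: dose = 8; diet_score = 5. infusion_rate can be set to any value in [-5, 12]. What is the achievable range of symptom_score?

Substituting into the clearance equation gives clearance = 4*infusion_rate - 9.
Substituting into the symptom_score equation gives symptom_score = 5*infusion_rate - 7.
Linear in infusion_rate, so extremes are at the endpoints: infusion_rate = -5 gives symptom_score = -32; infusion_rate = 12 gives symptom_score = 53.

-32 to 53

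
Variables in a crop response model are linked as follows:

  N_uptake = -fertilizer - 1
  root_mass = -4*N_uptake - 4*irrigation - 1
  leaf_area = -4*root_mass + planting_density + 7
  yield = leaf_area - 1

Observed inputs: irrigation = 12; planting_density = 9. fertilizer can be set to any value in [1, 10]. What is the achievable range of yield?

35 to 179

Substituting into the root_mass equation gives root_mass = 4*fertilizer - 45.
So leaf_area = -16*fertilizer + 196.
yield becomes -16*fertilizer + 195.
Linear in fertilizer, so extremes are at the endpoints: fertilizer = 1 gives yield = 179; fertilizer = 10 gives yield = 35.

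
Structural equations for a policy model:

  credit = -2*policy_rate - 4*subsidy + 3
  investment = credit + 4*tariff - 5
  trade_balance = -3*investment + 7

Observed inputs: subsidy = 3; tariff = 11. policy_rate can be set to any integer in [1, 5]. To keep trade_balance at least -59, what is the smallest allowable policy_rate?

Substituting into the credit equation gives credit = -2*policy_rate - 9.
investment becomes -2*policy_rate + 30.
Substituting into the trade_balance equation gives trade_balance = 6*policy_rate - 83.
Require 6*policy_rate - 83 ≥ -59, so policy_rate ≥ 4.
The smallest integer in [1, 5] satisfying this is 4.

policy_rate = 4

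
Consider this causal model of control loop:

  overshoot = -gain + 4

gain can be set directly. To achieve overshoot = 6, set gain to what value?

gain = -2

Solve -gain + 4 = 6: gain = (6 - 4) / -1 = -2.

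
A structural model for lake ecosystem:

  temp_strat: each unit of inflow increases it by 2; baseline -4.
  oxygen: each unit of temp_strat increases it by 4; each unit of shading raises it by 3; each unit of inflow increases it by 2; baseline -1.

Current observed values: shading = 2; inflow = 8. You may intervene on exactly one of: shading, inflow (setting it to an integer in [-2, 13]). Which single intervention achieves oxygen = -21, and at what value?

set inflow = -1

Intervening on shading: oxygen = 3*shading + 63. Reaching -21 requires shading = -28, outside [-2, 13].
Intervening on inflow: with other inputs at their observed values, oxygen = 10*inflow - 11. Solving for -21 gives inflow = -1, within [-2, 13].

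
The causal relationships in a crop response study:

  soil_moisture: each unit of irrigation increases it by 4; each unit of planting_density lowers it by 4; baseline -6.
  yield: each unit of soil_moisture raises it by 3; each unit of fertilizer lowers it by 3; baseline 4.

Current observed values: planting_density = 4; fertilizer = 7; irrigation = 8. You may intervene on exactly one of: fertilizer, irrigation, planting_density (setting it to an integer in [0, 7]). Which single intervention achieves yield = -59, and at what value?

Intervening on fertilizer: yield = -3*fertilizer + 34. Reaching -59 requires fertilizer = 31, outside [0, 7].
Intervening on irrigation: with other inputs at their observed values, yield = 12*irrigation - 83. Solving for -59 gives irrigation = 2, within [0, 7].
Intervening on planting_density: yield = -12*planting_density + 61. Reaching -59 requires planting_density = 10, outside [0, 7].

set irrigation = 2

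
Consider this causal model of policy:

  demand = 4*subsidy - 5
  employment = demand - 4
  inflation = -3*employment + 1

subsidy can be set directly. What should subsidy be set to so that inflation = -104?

subsidy = 11

Substituting into the employment equation gives employment = 4*subsidy - 9.
Substituting into the inflation equation gives inflation = -12*subsidy + 28.
Solve -12*subsidy + 28 = -104: subsidy = (-104 - 28) / -12 = 11.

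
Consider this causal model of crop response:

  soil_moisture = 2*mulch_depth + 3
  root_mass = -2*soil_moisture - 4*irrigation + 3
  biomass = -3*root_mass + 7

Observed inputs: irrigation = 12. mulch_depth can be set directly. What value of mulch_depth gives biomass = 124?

mulch_depth = -3

Substituting into the root_mass equation gives root_mass = -4*mulch_depth - 51.
This gives biomass = 12*mulch_depth + 160.
Solve 12*mulch_depth + 160 = 124: mulch_depth = (124 - 160) / 12 = -3.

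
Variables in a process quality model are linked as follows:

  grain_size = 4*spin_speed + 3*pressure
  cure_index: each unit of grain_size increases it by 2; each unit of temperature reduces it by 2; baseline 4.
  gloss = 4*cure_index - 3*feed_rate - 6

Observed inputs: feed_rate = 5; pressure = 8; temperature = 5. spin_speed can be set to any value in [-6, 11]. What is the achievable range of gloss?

Substituting into the grain_size equation gives grain_size = 4*spin_speed + 24.
cure_index becomes 8*spin_speed + 42.
Substituting into the gloss equation gives gloss = 32*spin_speed + 147.
Linear in spin_speed, so extremes are at the endpoints: spin_speed = -6 gives gloss = -45; spin_speed = 11 gives gloss = 499.

-45 to 499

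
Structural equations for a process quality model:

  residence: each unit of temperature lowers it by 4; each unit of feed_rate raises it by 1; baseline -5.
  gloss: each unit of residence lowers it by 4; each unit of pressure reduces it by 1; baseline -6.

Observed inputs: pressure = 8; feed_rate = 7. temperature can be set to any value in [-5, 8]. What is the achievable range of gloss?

Substituting into the residence equation gives residence = -4*temperature + 2.
Substituting into the gloss equation gives gloss = 16*temperature - 22.
Linear in temperature, so extremes are at the endpoints: temperature = -5 gives gloss = -102; temperature = 8 gives gloss = 106.

-102 to 106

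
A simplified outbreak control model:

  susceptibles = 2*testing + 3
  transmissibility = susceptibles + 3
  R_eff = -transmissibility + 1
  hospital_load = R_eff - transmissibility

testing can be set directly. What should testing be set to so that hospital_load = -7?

testing = -1

Substituting into the transmissibility equation gives transmissibility = 2*testing + 6.
So R_eff = -2*testing - 5.
hospital_load becomes -4*testing - 11.
Solve -4*testing - 11 = -7: testing = (-7 + 11) / -4 = -1.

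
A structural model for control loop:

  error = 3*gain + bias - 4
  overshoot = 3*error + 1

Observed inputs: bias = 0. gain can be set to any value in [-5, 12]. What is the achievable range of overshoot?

-56 to 97

Substituting into the error equation gives error = 3*gain - 4.
Substituting into the overshoot equation gives overshoot = 9*gain - 11.
Linear in gain, so extremes are at the endpoints: gain = -5 gives overshoot = -56; gain = 12 gives overshoot = 97.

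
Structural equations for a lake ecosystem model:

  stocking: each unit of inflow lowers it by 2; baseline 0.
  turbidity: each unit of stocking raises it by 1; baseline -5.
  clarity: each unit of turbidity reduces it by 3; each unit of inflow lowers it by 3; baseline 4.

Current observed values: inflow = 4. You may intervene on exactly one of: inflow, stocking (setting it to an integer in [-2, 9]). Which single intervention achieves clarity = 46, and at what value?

set inflow = 9

Intervening on inflow: with other inputs at their observed values, clarity = 3*inflow + 19. Solving for 46 gives inflow = 9, within [-2, 9].
Intervening on stocking: clarity = -3*stocking + 7. Reaching 46 requires stocking = -13, outside [-2, 9].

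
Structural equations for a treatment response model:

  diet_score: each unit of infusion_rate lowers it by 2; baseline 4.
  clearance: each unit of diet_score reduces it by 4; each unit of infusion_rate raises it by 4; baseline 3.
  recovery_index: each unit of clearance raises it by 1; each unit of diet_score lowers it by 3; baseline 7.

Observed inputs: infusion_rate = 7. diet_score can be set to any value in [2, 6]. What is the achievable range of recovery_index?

-4 to 24

Intervening on diet_score fixes its value directly, overriding its dependence on infusion_rate.
Substituting into the clearance equation gives clearance = -4*diet_score + 31.
recovery_index becomes -7*diet_score + 38.
Linear in diet_score, so extremes are at the endpoints: diet_score = 2 gives recovery_index = 24; diet_score = 6 gives recovery_index = -4.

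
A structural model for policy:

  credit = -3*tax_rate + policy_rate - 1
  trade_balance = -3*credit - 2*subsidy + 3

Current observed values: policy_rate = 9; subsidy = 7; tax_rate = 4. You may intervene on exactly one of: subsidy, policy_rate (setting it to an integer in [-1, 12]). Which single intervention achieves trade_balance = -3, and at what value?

Intervening on subsidy: with other inputs at their observed values, trade_balance = -2*subsidy + 15. Solving for -3 gives subsidy = 9, within [-1, 12].
Intervening on policy_rate: trade_balance = -3*policy_rate + 28. Reaching -3 requires policy_rate = 31/3, not an integer.

set subsidy = 9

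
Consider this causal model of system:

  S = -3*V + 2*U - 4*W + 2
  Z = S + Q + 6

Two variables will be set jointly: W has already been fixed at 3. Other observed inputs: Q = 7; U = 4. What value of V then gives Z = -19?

With W held at 3:
Substituting into the S equation gives S = -3*V - 2.
So Z = -3*V + 11.
Solve -3*V + 11 = -19: V = (-19 - 11) / -3 = 10.

V = 10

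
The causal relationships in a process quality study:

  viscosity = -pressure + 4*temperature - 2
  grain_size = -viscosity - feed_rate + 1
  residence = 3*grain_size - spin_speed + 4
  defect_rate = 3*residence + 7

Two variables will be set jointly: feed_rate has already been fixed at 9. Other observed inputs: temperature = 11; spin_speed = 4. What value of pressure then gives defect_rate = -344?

pressure = 11

With feed_rate held at 9:
Substituting into the viscosity equation gives viscosity = -pressure + 42.
Substituting into the grain_size equation gives grain_size = pressure - 50.
Substituting into the residence equation gives residence = 3*pressure - 150.
This gives defect_rate = 9*pressure - 443.
Solve 9*pressure - 443 = -344: pressure = (-344 + 443) / 9 = 11.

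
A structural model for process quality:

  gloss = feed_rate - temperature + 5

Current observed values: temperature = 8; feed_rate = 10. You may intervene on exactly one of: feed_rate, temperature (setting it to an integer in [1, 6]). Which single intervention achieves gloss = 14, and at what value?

Intervening on feed_rate: gloss = feed_rate - 3. Reaching 14 requires feed_rate = 17, outside [1, 6].
Intervening on temperature: with other inputs at their observed values, gloss = -temperature + 15. Solving for 14 gives temperature = 1, within [1, 6].

set temperature = 1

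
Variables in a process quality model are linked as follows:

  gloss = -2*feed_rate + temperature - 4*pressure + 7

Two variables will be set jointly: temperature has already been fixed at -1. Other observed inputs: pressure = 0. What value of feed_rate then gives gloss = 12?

With temperature held at -1:
Substituting into the gloss equation gives gloss = -2*feed_rate + 6.
Solve -2*feed_rate + 6 = 12: feed_rate = (12 - 6) / -2 = -3.

feed_rate = -3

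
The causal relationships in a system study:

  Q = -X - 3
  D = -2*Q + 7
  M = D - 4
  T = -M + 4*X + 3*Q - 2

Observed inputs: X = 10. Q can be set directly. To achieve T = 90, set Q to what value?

Intervening on Q fixes its value directly, overriding its dependence on X.
Substituting into the M equation gives M = -2*Q + 3.
This gives T = 5*Q + 35.
Solve 5*Q + 35 = 90: Q = (90 - 35) / 5 = 11.

Q = 11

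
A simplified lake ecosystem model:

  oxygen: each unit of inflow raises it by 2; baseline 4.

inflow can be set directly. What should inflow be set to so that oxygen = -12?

Solve 2*inflow + 4 = -12: inflow = (-12 - 4) / 2 = -8.

inflow = -8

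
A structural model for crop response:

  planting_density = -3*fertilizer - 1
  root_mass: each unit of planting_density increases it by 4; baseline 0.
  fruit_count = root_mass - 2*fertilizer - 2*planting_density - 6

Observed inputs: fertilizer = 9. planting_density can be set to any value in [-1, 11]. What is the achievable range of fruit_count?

-26 to -2

Intervening on planting_density fixes its value directly, overriding its dependence on fertilizer.
Substituting into the fruit_count equation gives fruit_count = 2*planting_density - 24.
Linear in planting_density, so extremes are at the endpoints: planting_density = -1 gives fruit_count = -26; planting_density = 11 gives fruit_count = -2.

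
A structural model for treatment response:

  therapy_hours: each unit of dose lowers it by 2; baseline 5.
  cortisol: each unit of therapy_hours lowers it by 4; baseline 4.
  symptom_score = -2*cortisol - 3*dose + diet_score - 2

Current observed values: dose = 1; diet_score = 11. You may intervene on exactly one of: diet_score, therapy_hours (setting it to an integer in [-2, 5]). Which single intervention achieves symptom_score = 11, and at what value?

Intervening on diet_score: with other inputs at their observed values, symptom_score = diet_score + 11. Solving for 11 gives diet_score = 0, within [-2, 5].
Intervening on therapy_hours: symptom_score = 8*therapy_hours - 2. Reaching 11 requires therapy_hours = 13/8, not an integer.

set diet_score = 0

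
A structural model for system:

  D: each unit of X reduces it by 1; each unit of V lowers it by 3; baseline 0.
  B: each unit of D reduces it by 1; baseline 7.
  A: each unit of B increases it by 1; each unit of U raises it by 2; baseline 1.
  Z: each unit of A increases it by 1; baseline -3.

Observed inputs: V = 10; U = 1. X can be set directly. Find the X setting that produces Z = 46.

X = 9

Substituting into the D equation gives D = -X - 30.
Substituting into the B equation gives B = X + 37.
A becomes X + 40.
So Z = X + 37.
Solve X + 37 = 46: X = (46 - 37) / 1 = 9.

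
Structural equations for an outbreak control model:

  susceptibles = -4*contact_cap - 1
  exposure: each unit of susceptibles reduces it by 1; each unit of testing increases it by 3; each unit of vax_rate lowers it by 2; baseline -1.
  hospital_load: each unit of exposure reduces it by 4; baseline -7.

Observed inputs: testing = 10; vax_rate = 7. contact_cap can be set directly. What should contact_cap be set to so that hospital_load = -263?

contact_cap = 12

Substituting into the exposure equation gives exposure = 4*contact_cap + 16.
Substituting into the hospital_load equation gives hospital_load = -16*contact_cap - 71.
Solve -16*contact_cap - 71 = -263: contact_cap = (-263 + 71) / -16 = 12.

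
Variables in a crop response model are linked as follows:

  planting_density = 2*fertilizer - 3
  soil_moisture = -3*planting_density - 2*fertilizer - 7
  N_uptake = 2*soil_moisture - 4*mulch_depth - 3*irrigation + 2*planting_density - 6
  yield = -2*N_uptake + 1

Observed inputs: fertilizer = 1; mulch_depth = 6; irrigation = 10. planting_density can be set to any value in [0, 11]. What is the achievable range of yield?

Intervening on planting_density fixes its value directly, overriding its dependence on fertilizer.
Substituting into the soil_moisture equation gives soil_moisture = -3*planting_density - 9.
N_uptake becomes -4*planting_density - 78.
Substituting into the yield equation gives yield = 8*planting_density + 157.
Linear in planting_density, so extremes are at the endpoints: planting_density = 0 gives yield = 157; planting_density = 11 gives yield = 245.

157 to 245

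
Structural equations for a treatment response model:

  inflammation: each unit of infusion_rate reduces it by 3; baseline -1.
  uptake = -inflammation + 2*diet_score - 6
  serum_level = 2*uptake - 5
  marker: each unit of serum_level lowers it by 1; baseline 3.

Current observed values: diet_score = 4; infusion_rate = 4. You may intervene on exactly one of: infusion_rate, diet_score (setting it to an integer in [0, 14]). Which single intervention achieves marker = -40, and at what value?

Intervening on infusion_rate: with other inputs at their observed values, marker = -6*infusion_rate + 2. Solving for -40 gives infusion_rate = 7, within [0, 14].
Intervening on diet_score: marker = -4*diet_score - 6. Reaching -40 requires diet_score = 17/2, not an integer.

set infusion_rate = 7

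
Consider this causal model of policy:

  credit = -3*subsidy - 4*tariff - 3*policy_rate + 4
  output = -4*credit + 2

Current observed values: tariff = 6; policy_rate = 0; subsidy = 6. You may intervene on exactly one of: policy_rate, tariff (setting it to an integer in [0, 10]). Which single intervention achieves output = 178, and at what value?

set policy_rate = 2

Intervening on policy_rate: with other inputs at their observed values, output = 12*policy_rate + 154. Solving for 178 gives policy_rate = 2, within [0, 10].
Intervening on tariff: output = 16*tariff + 58. Reaching 178 requires tariff = 15/2, not an integer.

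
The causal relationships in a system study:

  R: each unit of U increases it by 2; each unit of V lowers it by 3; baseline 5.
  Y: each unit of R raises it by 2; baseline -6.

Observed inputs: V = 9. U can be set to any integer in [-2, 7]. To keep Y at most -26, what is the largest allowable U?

Substituting into the R equation gives R = 2*U - 22.
Y becomes 4*U - 50.
Require 4*U - 50 ≤ -26, so U ≤ 6.
The largest integer in [-2, 7] satisfying this is 6.

U = 6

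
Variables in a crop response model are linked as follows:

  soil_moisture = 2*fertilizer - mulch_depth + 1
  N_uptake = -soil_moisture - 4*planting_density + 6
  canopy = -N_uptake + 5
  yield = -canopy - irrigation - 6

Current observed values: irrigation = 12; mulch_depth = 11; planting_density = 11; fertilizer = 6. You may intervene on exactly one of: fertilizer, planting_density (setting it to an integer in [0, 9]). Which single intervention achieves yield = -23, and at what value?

set planting_density = 1

Intervening on fertilizer: yield = -2*fertilizer - 51. Reaching -23 requires fertilizer = -14, outside [0, 9].
Intervening on planting_density: with other inputs at their observed values, yield = -4*planting_density - 19. Solving for -23 gives planting_density = 1, within [0, 9].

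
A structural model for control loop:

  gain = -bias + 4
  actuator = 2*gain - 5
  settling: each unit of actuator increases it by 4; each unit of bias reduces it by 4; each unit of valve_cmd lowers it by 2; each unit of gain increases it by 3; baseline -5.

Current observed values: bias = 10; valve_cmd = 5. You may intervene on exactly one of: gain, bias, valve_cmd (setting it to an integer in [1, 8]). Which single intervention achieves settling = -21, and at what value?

Intervening on gain: settling = 11*gain - 75. Reaching -21 requires gain = 54/11, not an integer.
Intervening on bias: with other inputs at their observed values, settling = -15*bias + 9. Solving for -21 gives bias = 2, within [1, 8].
Intervening on valve_cmd: settling = -2*valve_cmd - 131. Reaching -21 requires valve_cmd = -55, outside [1, 8].

set bias = 2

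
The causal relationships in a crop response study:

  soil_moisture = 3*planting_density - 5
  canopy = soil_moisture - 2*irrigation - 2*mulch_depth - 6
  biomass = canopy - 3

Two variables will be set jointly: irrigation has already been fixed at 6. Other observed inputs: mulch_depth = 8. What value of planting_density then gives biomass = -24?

With irrigation held at 6:
Substituting into the canopy equation gives canopy = 3*planting_density - 39.
Substituting into the biomass equation gives biomass = 3*planting_density - 42.
Solve 3*planting_density - 42 = -24: planting_density = (-24 + 42) / 3 = 6.

planting_density = 6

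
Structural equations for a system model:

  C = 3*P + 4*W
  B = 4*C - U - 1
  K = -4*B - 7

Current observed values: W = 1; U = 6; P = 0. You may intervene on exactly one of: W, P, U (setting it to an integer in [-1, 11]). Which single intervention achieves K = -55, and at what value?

set U = 3

Intervening on W: K = -64*W + 21. Reaching -55 requires W = 19/16, not an integer.
Intervening on P: K = -48*P - 43. Reaching -55 requires P = 1/4, not an integer.
Intervening on U: with other inputs at their observed values, K = 4*U - 67. Solving for -55 gives U = 3, within [-1, 11].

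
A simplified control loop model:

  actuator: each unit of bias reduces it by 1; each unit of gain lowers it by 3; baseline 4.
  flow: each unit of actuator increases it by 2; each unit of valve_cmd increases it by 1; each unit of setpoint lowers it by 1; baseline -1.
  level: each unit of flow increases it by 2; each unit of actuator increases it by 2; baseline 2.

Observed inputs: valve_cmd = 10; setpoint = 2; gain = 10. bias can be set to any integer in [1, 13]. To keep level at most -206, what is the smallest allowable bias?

Substituting into the actuator equation gives actuator = -bias - 26.
Substituting into the flow equation gives flow = -2*bias - 45.
level becomes -6*bias - 140.
Require -6*bias - 140 ≤ -206, so bias ≥ 11.
The smallest integer in [1, 13] satisfying this is 11.

bias = 11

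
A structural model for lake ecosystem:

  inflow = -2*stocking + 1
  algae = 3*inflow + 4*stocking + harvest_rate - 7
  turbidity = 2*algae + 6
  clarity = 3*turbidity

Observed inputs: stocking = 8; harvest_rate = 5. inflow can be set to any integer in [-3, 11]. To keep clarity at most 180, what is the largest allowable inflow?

Intervening on inflow fixes its value directly, overriding its dependence on stocking.
Substituting into the algae equation gives algae = 3*inflow + 30.
So turbidity = 6*inflow + 66.
clarity becomes 18*inflow + 198.
Require 18*inflow + 198 ≤ 180, so inflow ≤ -1.
The largest integer in [-3, 11] satisfying this is -1.

inflow = -1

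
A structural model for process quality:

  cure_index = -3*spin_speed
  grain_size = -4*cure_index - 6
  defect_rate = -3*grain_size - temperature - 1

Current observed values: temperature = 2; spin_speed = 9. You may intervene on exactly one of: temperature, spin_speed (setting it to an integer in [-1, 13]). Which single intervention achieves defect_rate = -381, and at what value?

set spin_speed = 11

Intervening on temperature: defect_rate = -temperature - 307. Reaching -381 requires temperature = 74, outside [-1, 13].
Intervening on spin_speed: with other inputs at their observed values, defect_rate = -36*spin_speed + 15. Solving for -381 gives spin_speed = 11, within [-1, 13].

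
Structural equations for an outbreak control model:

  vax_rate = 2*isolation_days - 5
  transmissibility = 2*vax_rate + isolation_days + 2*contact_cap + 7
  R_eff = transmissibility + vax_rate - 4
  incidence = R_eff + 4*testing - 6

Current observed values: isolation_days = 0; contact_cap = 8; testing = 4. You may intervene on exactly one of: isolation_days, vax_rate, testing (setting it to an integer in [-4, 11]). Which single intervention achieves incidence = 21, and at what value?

set isolation_days = 1

Intervening on isolation_days: with other inputs at their observed values, incidence = 7*isolation_days + 14. Solving for 21 gives isolation_days = 1, within [-4, 11].
Intervening on vax_rate: incidence = 3*vax_rate + 29. Reaching 21 requires vax_rate = -8/3, not an integer.
Intervening on testing: incidence = 4*testing - 2. Reaching 21 requires testing = 23/4, not an integer.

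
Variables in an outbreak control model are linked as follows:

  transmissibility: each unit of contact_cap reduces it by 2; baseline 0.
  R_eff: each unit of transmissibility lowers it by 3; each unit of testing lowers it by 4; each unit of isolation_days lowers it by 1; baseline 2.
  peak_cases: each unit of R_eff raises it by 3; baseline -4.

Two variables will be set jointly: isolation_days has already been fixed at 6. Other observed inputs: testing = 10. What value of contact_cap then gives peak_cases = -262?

With isolation_days held at 6:
Substituting into the R_eff equation gives R_eff = 6*contact_cap - 44.
Substituting into the peak_cases equation gives peak_cases = 18*contact_cap - 136.
Solve 18*contact_cap - 136 = -262: contact_cap = (-262 + 136) / 18 = -7.

contact_cap = -7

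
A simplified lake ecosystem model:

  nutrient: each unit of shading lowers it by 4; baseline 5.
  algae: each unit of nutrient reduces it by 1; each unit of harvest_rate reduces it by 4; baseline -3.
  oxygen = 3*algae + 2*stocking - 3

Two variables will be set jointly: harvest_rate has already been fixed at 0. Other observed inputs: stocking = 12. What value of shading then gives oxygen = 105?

shading = 9

With harvest_rate held at 0:
Substituting into the algae equation gives algae = 4*shading - 8.
So oxygen = 12*shading - 3.
Solve 12*shading - 3 = 105: shading = (105 + 3) / 12 = 9.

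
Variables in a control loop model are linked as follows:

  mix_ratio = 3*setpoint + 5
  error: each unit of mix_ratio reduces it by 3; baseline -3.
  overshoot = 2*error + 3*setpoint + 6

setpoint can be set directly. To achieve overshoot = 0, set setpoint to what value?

setpoint = -2

Substituting into the error equation gives error = -9*setpoint - 18.
Substituting into the overshoot equation gives overshoot = -15*setpoint - 30.
Solve -15*setpoint - 30 = 0: setpoint = (0 + 30) / -15 = -2.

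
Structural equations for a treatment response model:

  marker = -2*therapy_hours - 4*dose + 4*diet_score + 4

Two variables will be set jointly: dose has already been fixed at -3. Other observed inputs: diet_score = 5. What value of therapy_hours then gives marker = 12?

With dose held at -3:
Substituting into the marker equation gives marker = -2*therapy_hours + 36.
Solve -2*therapy_hours + 36 = 12: therapy_hours = (12 - 36) / -2 = 12.

therapy_hours = 12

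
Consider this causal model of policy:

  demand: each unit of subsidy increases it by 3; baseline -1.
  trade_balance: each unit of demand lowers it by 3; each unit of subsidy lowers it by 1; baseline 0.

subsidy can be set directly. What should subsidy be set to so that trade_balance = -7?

subsidy = 1

Substituting into the trade_balance equation gives trade_balance = -10*subsidy + 3.
Solve -10*subsidy + 3 = -7: subsidy = (-7 - 3) / -10 = 1.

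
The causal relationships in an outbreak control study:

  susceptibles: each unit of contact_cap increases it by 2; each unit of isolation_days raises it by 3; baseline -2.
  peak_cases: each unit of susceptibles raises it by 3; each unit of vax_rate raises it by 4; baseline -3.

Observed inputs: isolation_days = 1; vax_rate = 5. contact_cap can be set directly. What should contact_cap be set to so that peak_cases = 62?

Substituting into the susceptibles equation gives susceptibles = 2*contact_cap + 1.
peak_cases becomes 6*contact_cap + 20.
Solve 6*contact_cap + 20 = 62: contact_cap = (62 - 20) / 6 = 7.

contact_cap = 7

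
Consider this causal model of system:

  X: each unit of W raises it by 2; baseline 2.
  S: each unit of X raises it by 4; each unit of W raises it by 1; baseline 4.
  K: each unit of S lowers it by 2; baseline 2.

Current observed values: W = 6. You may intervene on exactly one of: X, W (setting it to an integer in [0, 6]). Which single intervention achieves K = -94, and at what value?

Intervening on X: K = -8*X - 18. Reaching -94 requires X = 19/2, not an integer.
Intervening on W: with other inputs at their observed values, K = -18*W - 22. Solving for -94 gives W = 4, within [0, 6].

set W = 4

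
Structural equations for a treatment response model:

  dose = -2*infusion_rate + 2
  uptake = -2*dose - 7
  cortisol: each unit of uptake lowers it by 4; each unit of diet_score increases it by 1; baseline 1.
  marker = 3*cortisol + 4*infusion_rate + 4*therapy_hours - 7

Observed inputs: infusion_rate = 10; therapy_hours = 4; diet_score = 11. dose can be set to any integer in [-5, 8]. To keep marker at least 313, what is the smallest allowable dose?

Intervening on dose fixes its value directly, overriding its dependence on infusion_rate.
Substituting into the cortisol equation gives cortisol = 8*dose + 40.
marker becomes 24*dose + 169.
Require 24*dose + 169 ≥ 313, so dose ≥ 6.
The smallest integer in [-5, 8] satisfying this is 6.

dose = 6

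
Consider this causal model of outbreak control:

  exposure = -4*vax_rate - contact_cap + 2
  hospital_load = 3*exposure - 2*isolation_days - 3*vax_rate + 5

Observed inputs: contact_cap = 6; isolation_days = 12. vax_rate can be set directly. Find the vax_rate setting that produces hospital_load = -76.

Substituting into the exposure equation gives exposure = -4*vax_rate - 4.
hospital_load becomes -15*vax_rate - 31.
Solve -15*vax_rate - 31 = -76: vax_rate = (-76 + 31) / -15 = 3.

vax_rate = 3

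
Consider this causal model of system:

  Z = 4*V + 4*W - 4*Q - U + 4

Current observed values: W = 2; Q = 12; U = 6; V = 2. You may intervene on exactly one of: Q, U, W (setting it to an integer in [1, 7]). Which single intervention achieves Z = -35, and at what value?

Intervening on Q: Z = -4*Q + 14. Reaching -35 requires Q = 49/4, not an integer.
Intervening on U: with other inputs at their observed values, Z = -U - 28. Solving for -35 gives U = 7, within [1, 7].
Intervening on W: Z = 4*W - 42. Reaching -35 requires W = 7/4, not an integer.

set U = 7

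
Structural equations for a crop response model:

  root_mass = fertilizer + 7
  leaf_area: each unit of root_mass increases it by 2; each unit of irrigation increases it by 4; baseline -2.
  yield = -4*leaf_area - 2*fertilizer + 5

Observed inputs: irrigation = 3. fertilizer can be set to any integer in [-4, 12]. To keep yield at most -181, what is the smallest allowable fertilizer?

Substituting into the leaf_area equation gives leaf_area = 2*fertilizer + 24.
Substituting into the yield equation gives yield = -10*fertilizer - 91.
Require -10*fertilizer - 91 ≤ -181, so fertilizer ≥ 9.
The smallest integer in [-4, 12] satisfying this is 9.

fertilizer = 9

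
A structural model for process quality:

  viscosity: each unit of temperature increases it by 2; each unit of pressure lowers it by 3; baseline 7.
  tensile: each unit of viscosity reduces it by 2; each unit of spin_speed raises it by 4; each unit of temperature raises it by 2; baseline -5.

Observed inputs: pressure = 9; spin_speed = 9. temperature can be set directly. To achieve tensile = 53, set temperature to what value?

Substituting into the viscosity equation gives viscosity = 2*temperature - 20.
Substituting into the tensile equation gives tensile = -2*temperature + 71.
Solve -2*temperature + 71 = 53: temperature = (53 - 71) / -2 = 9.

temperature = 9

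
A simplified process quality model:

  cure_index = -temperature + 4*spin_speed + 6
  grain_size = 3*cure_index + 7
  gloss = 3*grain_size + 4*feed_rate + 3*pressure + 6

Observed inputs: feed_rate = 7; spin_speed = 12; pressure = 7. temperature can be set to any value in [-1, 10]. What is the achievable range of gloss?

Substituting into the cure_index equation gives cure_index = -temperature + 54.
This gives grain_size = -3*temperature + 169.
This gives gloss = -9*temperature + 562.
Linear in temperature, so extremes are at the endpoints: temperature = -1 gives gloss = 571; temperature = 10 gives gloss = 472.

472 to 571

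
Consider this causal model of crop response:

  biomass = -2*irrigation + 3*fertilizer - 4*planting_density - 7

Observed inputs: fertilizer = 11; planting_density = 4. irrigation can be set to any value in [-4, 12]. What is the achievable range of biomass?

-14 to 18

Substituting into the biomass equation gives biomass = -2*irrigation + 10.
Linear in irrigation, so extremes are at the endpoints: irrigation = -4 gives biomass = 18; irrigation = 12 gives biomass = -14.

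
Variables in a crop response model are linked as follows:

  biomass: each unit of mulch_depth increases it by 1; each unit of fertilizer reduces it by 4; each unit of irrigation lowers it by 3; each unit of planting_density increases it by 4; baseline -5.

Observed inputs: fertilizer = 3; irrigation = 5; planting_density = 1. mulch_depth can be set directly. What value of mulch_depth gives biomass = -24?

mulch_depth = 4

Substituting into the biomass equation gives biomass = mulch_depth - 28.
Solve mulch_depth - 28 = -24: mulch_depth = (-24 + 28) / 1 = 4.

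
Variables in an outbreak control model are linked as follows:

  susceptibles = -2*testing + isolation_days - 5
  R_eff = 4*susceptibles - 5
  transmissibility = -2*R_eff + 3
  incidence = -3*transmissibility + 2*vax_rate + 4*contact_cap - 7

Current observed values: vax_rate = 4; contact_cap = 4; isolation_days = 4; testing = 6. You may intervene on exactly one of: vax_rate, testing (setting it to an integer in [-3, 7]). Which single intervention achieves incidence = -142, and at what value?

set testing = 2

Intervening on vax_rate: incidence = 2*vax_rate - 342. Reaching -142 requires vax_rate = 100, outside [-3, 7].
Intervening on testing: with other inputs at their observed values, incidence = -48*testing - 46. Solving for -142 gives testing = 2, within [-3, 7].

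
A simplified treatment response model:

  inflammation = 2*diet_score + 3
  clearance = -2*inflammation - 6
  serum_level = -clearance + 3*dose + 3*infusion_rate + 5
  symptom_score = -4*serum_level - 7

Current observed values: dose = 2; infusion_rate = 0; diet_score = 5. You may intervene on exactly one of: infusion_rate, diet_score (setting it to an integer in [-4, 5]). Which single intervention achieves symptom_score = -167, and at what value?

Intervening on infusion_rate: with other inputs at their observed values, symptom_score = -12*infusion_rate - 179. Solving for -167 gives infusion_rate = -1, within [-4, 5].
Intervening on diet_score: symptom_score = -16*diet_score - 99. Reaching -167 requires diet_score = 17/4, not an integer.

set infusion_rate = -1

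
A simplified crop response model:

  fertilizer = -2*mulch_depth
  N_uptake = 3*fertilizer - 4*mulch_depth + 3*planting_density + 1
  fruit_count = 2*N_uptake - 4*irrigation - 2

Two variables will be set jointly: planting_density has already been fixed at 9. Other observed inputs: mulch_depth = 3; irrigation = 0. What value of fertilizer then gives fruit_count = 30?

fertilizer = 0

With planting_density held at 9:
Intervening on fertilizer fixes its value directly, overriding its dependence on mulch_depth.
Substituting into the N_uptake equation gives N_uptake = 3*fertilizer + 16.
Substituting into the fruit_count equation gives fruit_count = 6*fertilizer + 30.
Solve 6*fertilizer + 30 = 30: fertilizer = (30 - 30) / 6 = 0.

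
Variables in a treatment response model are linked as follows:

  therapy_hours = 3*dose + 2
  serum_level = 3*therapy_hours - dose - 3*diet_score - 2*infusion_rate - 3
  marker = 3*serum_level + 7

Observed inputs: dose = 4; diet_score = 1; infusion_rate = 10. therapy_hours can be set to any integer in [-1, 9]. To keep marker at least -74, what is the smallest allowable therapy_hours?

Intervening on therapy_hours fixes its value directly, overriding its dependence on dose.
Substituting into the serum_level equation gives serum_level = 3*therapy_hours - 30.
marker becomes 9*therapy_hours - 83.
Require 9*therapy_hours - 83 ≥ -74, so therapy_hours ≥ 1.
The smallest integer in [-1, 9] satisfying this is 1.

therapy_hours = 1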